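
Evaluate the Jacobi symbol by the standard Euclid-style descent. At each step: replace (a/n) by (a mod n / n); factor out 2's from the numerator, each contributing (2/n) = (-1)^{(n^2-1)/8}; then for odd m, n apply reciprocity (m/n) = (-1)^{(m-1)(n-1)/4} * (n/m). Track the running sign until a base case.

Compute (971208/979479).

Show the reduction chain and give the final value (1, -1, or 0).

971208 = 2^3·121401; (2/979479) = +1 since 979479 mod 8 = 7, so (971208/979479) = (+1)^3·(121401/979479); sign now +1
reciprocity: (121401/979479) = +1·(979479/121401) since 121401 mod 4 = 1, 979479 mod 4 = 3; sign now +1
(979479/121401) = (8271/121401)   [reduce mod 121401]
reciprocity: (8271/121401) = +1·(121401/8271) since 8271 mod 4 = 3, 121401 mod 4 = 1; sign now +1
(121401/8271) = (5607/8271)   [reduce mod 8271]
reciprocity: (5607/8271) = -1·(8271/5607) since 5607 mod 4 = 3, 8271 mod 4 = 3; sign now -1
(8271/5607) = (2664/5607)   [reduce mod 5607]
2664 = 2^3·333; (2/5607) = +1 since 5607 mod 8 = 7, so (2664/5607) = (+1)^3·(333/5607); sign now -1
reciprocity: (333/5607) = +1·(5607/333) since 333 mod 4 = 1, 5607 mod 4 = 3; sign now -1
(5607/333) = (279/333)   [reduce mod 333]
reciprocity: (279/333) = +1·(333/279) since 279 mod 4 = 3, 333 mod 4 = 1; sign now -1
(333/279) = (54/279)   [reduce mod 279]
54 = 2^1·27; (2/279) = +1 since 279 mod 8 = 7, so (54/279) = (+1)^1·(27/279); sign now -1
reciprocity: (27/279) = -1·(279/27) since 27 mod 4 = 3, 279 mod 4 = 3; sign now +1
(279/27) = (9/27)   [reduce mod 27]
reciprocity: (9/27) = +1·(27/9) since 9 mod 4 = 1, 27 mod 4 = 3; sign now +1
(27/9) = (0/9)   [reduce mod 9]
(0/9) = 0   [gcd(a, n) > 1]; final value = 0

0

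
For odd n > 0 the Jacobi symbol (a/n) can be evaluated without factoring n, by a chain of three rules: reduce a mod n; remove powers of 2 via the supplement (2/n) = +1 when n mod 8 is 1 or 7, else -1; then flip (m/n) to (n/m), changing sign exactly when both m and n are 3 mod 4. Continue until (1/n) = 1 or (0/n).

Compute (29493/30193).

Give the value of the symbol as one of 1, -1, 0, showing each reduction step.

flip (29493/30193) -> (30193/29493): both odd, 29493 mod 4 = 1, 30193 mod 4 = 1, so the flip contributes +1; sign now +1
(30193/29493): 30193 mod 29493 = 700, so (30193/29493) = (700/29493)
factor out 2^2: 700 = 2^2·175; with 29493 mod 8 = 5, (2/29493) = -1; sign now +1; continue with (175/29493)
flip (175/29493) -> (29493/175): both odd, 175 mod 4 = 3, 29493 mod 4 = 1, so the flip contributes +1; sign now +1
(29493/175): 29493 mod 175 = 93, so (29493/175) = (93/175)
flip (93/175) -> (175/93): both odd, 93 mod 4 = 1, 175 mod 4 = 3, so the flip contributes +1; sign now +1
(175/93): 175 mod 93 = 82, so (175/93) = (82/93)
factor out 2^1: 82 = 2^1·41; with 93 mod 8 = 5, (2/93) = -1; sign now -1; continue with (41/93)
flip (41/93) -> (93/41): both odd, 41 mod 4 = 1, 93 mod 4 = 1, so the flip contributes +1; sign now -1
(93/41): 93 mod 41 = 11, so (93/41) = (11/41)
flip (11/41) -> (41/11): both odd, 11 mod 4 = 3, 41 mod 4 = 1, so the flip contributes +1; sign now -1
(41/11): 41 mod 11 = 8, so (41/11) = (8/11)
factor out 2^3: 8 = 2^3·1; with 11 mod 8 = 3, (2/11) = -1; sign now +1; continue with (1/11)
reached (1/11) = 1, so the symbol is +1

1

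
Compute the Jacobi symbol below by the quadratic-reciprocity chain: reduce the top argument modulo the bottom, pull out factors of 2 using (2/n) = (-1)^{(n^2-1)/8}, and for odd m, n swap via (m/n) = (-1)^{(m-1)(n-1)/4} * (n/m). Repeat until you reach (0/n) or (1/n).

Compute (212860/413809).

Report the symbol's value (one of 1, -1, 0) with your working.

-1

212860 = 2^2·53215; (2/413809) = +1 since 413809 mod 8 = 1, so (212860/413809) = (+1)^2·(53215/413809); sign now +1
reciprocity: (53215/413809) = +1·(413809/53215) since 53215 mod 4 = 3, 413809 mod 4 = 1; sign now +1
(413809/53215) = (41304/53215)   [reduce mod 53215]
41304 = 2^3·5163; (2/53215) = +1 since 53215 mod 8 = 7, so (41304/53215) = (+1)^3·(5163/53215); sign now +1
reciprocity: (5163/53215) = -1·(53215/5163) since 5163 mod 4 = 3, 53215 mod 4 = 3; sign now -1
(53215/5163) = (1585/5163)   [reduce mod 5163]
reciprocity: (1585/5163) = +1·(5163/1585) since 1585 mod 4 = 1, 5163 mod 4 = 3; sign now -1
(5163/1585) = (408/1585)   [reduce mod 1585]
408 = 2^3·51; (2/1585) = +1 since 1585 mod 8 = 1, so (408/1585) = (+1)^3·(51/1585); sign now -1
reciprocity: (51/1585) = +1·(1585/51) since 51 mod 4 = 3, 1585 mod 4 = 1; sign now -1
(1585/51) = (4/51)   [reduce mod 51]
4 = 2^2·1; (2/51) = -1 since 51 mod 8 = 3, so (4/51) = (-1)^2·(1/51); sign now -1
(1/51) = 1; final value = sign = -1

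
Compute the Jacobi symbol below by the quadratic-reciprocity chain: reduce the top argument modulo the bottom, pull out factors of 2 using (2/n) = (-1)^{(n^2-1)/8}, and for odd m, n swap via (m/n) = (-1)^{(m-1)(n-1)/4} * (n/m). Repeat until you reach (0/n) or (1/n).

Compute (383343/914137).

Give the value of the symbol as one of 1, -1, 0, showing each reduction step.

flip (383343/914137) -> (914137/383343): both odd, 383343 mod 4 = 3, 914137 mod 4 = 1, so the flip contributes +1; sign now +1
(914137/383343): 914137 mod 383343 = 147451, so (914137/383343) = (147451/383343)
flip (147451/383343) -> (383343/147451): both odd, 147451 mod 4 = 3, 383343 mod 4 = 3, so the flip contributes -1; sign now -1
(383343/147451): 383343 mod 147451 = 88441, so (383343/147451) = (88441/147451)
flip (88441/147451) -> (147451/88441): both odd, 88441 mod 4 = 1, 147451 mod 4 = 3, so the flip contributes +1; sign now -1
(147451/88441): 147451 mod 88441 = 59010, so (147451/88441) = (59010/88441)
factor out 2^1: 59010 = 2^1·29505; with 88441 mod 8 = 1, (2/88441) = +1; sign now -1; continue with (29505/88441)
flip (29505/88441) -> (88441/29505): both odd, 29505 mod 4 = 1, 88441 mod 4 = 1, so the flip contributes +1; sign now -1
(88441/29505): 88441 mod 29505 = 29431, so (88441/29505) = (29431/29505)
flip (29431/29505) -> (29505/29431): both odd, 29431 mod 4 = 3, 29505 mod 4 = 1, so the flip contributes +1; sign now -1
(29505/29431): 29505 mod 29431 = 74, so (29505/29431) = (74/29431)
factor out 2^1: 74 = 2^1·37; with 29431 mod 8 = 7, (2/29431) = +1; sign now -1; continue with (37/29431)
flip (37/29431) -> (29431/37): both odd, 37 mod 4 = 1, 29431 mod 4 = 3, so the flip contributes +1; sign now -1
(29431/37): 29431 mod 37 = 16, so (29431/37) = (16/37)
factor out 2^4: 16 = 2^4·1; with 37 mod 8 = 5, (2/37) = -1; sign now -1; continue with (1/37)
reached (1/37) = 1, so the symbol is -1

-1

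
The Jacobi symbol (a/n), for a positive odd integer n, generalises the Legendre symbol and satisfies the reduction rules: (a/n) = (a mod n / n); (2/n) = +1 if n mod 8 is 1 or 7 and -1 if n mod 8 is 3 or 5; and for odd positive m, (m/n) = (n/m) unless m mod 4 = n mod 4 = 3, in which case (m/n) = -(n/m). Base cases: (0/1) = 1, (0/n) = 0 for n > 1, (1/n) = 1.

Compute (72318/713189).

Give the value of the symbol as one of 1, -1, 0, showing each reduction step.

1

factor out 2^1: 72318 = 2^1·36159; with 713189 mod 8 = 5, (2/713189) = -1; sign now -1; continue with (36159/713189)
flip (36159/713189) -> (713189/36159): both odd, 36159 mod 4 = 3, 713189 mod 4 = 1, so the flip contributes +1; sign now -1
(713189/36159): 713189 mod 36159 = 26168, so (713189/36159) = (26168/36159)
factor out 2^3: 26168 = 2^3·3271; with 36159 mod 8 = 7, (2/36159) = +1; sign now -1; continue with (3271/36159)
flip (3271/36159) -> (36159/3271): both odd, 3271 mod 4 = 3, 36159 mod 4 = 3, so the flip contributes -1; sign now +1
(36159/3271): 36159 mod 3271 = 178, so (36159/3271) = (178/3271)
factor out 2^1: 178 = 2^1·89; with 3271 mod 8 = 7, (2/3271) = +1; sign now +1; continue with (89/3271)
flip (89/3271) -> (3271/89): both odd, 89 mod 4 = 1, 3271 mod 4 = 3, so the flip contributes +1; sign now +1
(3271/89): 3271 mod 89 = 67, so (3271/89) = (67/89)
flip (67/89) -> (89/67): both odd, 67 mod 4 = 3, 89 mod 4 = 1, so the flip contributes +1; sign now +1
(89/67): 89 mod 67 = 22, so (89/67) = (22/67)
factor out 2^1: 22 = 2^1·11; with 67 mod 8 = 3, (2/67) = -1; sign now -1; continue with (11/67)
flip (11/67) -> (67/11): both odd, 11 mod 4 = 3, 67 mod 4 = 3, so the flip contributes -1; sign now +1
(67/11): 67 mod 11 = 1, so (67/11) = (1/11)
reached (1/11) = 1, so the symbol is +1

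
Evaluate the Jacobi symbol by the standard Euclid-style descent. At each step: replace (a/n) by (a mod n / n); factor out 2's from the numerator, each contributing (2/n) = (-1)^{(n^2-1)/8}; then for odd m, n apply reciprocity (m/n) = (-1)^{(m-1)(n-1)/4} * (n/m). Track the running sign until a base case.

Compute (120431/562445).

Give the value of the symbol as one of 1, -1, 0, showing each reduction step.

reciprocity: (120431/562445) = +1·(562445/120431) since 120431 mod 4 = 3, 562445 mod 4 = 1; sign now +1
(562445/120431) = (80721/120431)   [reduce mod 120431]
reciprocity: (80721/120431) = +1·(120431/80721) since 80721 mod 4 = 1, 120431 mod 4 = 3; sign now +1
(120431/80721) = (39710/80721)   [reduce mod 80721]
39710 = 2^1·19855; (2/80721) = +1 since 80721 mod 8 = 1, so (39710/80721) = (+1)^1·(19855/80721); sign now +1
reciprocity: (19855/80721) = +1·(80721/19855) since 19855 mod 4 = 3, 80721 mod 4 = 1; sign now +1
(80721/19855) = (1301/19855)   [reduce mod 19855]
reciprocity: (1301/19855) = +1·(19855/1301) since 1301 mod 4 = 1, 19855 mod 4 = 3; sign now +1
(19855/1301) = (340/1301)   [reduce mod 1301]
340 = 2^2·85; (2/1301) = -1 since 1301 mod 8 = 5, so (340/1301) = (-1)^2·(85/1301); sign now +1
reciprocity: (85/1301) = +1·(1301/85) since 85 mod 4 = 1, 1301 mod 4 = 1; sign now +1
(1301/85) = (26/85)   [reduce mod 85]
26 = 2^1·13; (2/85) = -1 since 85 mod 8 = 5, so (26/85) = (-1)^1·(13/85); sign now -1
reciprocity: (13/85) = +1·(85/13) since 13 mod 4 = 1, 85 mod 4 = 1; sign now -1
(85/13) = (7/13)   [reduce mod 13]
reciprocity: (7/13) = +1·(13/7) since 7 mod 4 = 3, 13 mod 4 = 1; sign now -1
(13/7) = (6/7)   [reduce mod 7]
6 = 2^1·3; (2/7) = +1 since 7 mod 8 = 7, so (6/7) = (+1)^1·(3/7); sign now -1
reciprocity: (3/7) = -1·(7/3) since 3 mod 4 = 3, 7 mod 4 = 3; sign now +1
(7/3) = (1/3)   [reduce mod 3]
(1/3) = 1; final value = sign = +1

1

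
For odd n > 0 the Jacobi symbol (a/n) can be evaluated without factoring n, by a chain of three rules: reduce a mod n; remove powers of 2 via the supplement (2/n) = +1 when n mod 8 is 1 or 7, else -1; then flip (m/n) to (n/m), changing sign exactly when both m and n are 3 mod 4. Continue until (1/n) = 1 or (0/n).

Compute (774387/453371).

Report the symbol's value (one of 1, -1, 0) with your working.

(774387/453371) = (321016/453371)   [reduce mod 453371]
321016 = 2^3·40127; (2/453371) = -1 since 453371 mod 8 = 3, so (321016/453371) = (-1)^3·(40127/453371); sign now -1
reciprocity: (40127/453371) = -1·(453371/40127) since 40127 mod 4 = 3, 453371 mod 4 = 3; sign now +1
(453371/40127) = (11974/40127)   [reduce mod 40127]
11974 = 2^1·5987; (2/40127) = +1 since 40127 mod 8 = 7, so (11974/40127) = (+1)^1·(5987/40127); sign now +1
reciprocity: (5987/40127) = -1·(40127/5987) since 5987 mod 4 = 3, 40127 mod 4 = 3; sign now -1
(40127/5987) = (4205/5987)   [reduce mod 5987]
reciprocity: (4205/5987) = +1·(5987/4205) since 4205 mod 4 = 1, 5987 mod 4 = 3; sign now -1
(5987/4205) = (1782/4205)   [reduce mod 4205]
1782 = 2^1·891; (2/4205) = -1 since 4205 mod 8 = 5, so (1782/4205) = (-1)^1·(891/4205); sign now +1
reciprocity: (891/4205) = +1·(4205/891) since 891 mod 4 = 3, 4205 mod 4 = 1; sign now +1
(4205/891) = (641/891)   [reduce mod 891]
reciprocity: (641/891) = +1·(891/641) since 641 mod 4 = 1, 891 mod 4 = 3; sign now +1
(891/641) = (250/641)   [reduce mod 641]
250 = 2^1·125; (2/641) = +1 since 641 mod 8 = 1, so (250/641) = (+1)^1·(125/641); sign now +1
reciprocity: (125/641) = +1·(641/125) since 125 mod 4 = 1, 641 mod 4 = 1; sign now +1
(641/125) = (16/125)   [reduce mod 125]
16 = 2^4·1; (2/125) = -1 since 125 mod 8 = 5, so (16/125) = (-1)^4·(1/125); sign now +1
(1/125) = 1; final value = sign = +1

1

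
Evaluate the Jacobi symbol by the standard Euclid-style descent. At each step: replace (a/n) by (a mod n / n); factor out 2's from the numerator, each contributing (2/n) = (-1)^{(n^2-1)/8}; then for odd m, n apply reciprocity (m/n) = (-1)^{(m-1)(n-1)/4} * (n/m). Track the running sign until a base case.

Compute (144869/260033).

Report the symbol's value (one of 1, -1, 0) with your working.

0

reciprocity: (144869/260033) = +1·(260033/144869) since 144869 mod 4 = 1, 260033 mod 4 = 1; sign now +1
(260033/144869) = (115164/144869)   [reduce mod 144869]
115164 = 2^2·28791; (2/144869) = -1 since 144869 mod 8 = 5, so (115164/144869) = (-1)^2·(28791/144869); sign now +1
reciprocity: (28791/144869) = +1·(144869/28791) since 28791 mod 4 = 3, 144869 mod 4 = 1; sign now +1
(144869/28791) = (914/28791)   [reduce mod 28791]
914 = 2^1·457; (2/28791) = +1 since 28791 mod 8 = 7, so (914/28791) = (+1)^1·(457/28791); sign now +1
reciprocity: (457/28791) = +1·(28791/457) since 457 mod 4 = 1, 28791 mod 4 = 3; sign now +1
(28791/457) = (0/457)   [reduce mod 457]
(0/457) = 0   [gcd(a, n) > 1]; final value = 0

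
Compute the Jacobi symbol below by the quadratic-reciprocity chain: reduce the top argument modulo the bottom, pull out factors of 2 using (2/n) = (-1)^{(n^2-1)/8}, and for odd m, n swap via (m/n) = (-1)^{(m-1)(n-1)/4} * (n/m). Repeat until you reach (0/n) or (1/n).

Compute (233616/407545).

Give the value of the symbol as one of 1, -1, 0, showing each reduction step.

factor out 2^4: 233616 = 2^4·14601; with 407545 mod 8 = 1, (2/407545) = +1; sign now +1; continue with (14601/407545)
flip (14601/407545) -> (407545/14601): both odd, 14601 mod 4 = 1, 407545 mod 4 = 1, so the flip contributes +1; sign now +1
(407545/14601): 407545 mod 14601 = 13318, so (407545/14601) = (13318/14601)
factor out 2^1: 13318 = 2^1·6659; with 14601 mod 8 = 1, (2/14601) = +1; sign now +1; continue with (6659/14601)
flip (6659/14601) -> (14601/6659): both odd, 6659 mod 4 = 3, 14601 mod 4 = 1, so the flip contributes +1; sign now +1
(14601/6659): 14601 mod 6659 = 1283, so (14601/6659) = (1283/6659)
flip (1283/6659) -> (6659/1283): both odd, 1283 mod 4 = 3, 6659 mod 4 = 3, so the flip contributes -1; sign now -1
(6659/1283): 6659 mod 1283 = 244, so (6659/1283) = (244/1283)
factor out 2^2: 244 = 2^2·61; with 1283 mod 8 = 3, (2/1283) = -1; sign now -1; continue with (61/1283)
flip (61/1283) -> (1283/61): both odd, 61 mod 4 = 1, 1283 mod 4 = 3, so the flip contributes +1; sign now -1
(1283/61): 1283 mod 61 = 2, so (1283/61) = (2/61)
factor out 2^1: 2 = 2^1·1; with 61 mod 8 = 5, (2/61) = -1; sign now +1; continue with (1/61)
reached (1/61) = 1, so the symbol is +1

1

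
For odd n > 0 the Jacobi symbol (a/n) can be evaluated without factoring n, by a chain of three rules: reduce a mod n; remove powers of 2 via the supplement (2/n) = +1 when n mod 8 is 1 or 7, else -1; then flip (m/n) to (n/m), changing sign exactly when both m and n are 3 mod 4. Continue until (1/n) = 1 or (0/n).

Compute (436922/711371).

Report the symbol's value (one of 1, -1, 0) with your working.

1

factor out 2^1: 436922 = 2^1·218461; with 711371 mod 8 = 3, (2/711371) = -1; sign now -1; continue with (218461/711371)
flip (218461/711371) -> (711371/218461): both odd, 218461 mod 4 = 1, 711371 mod 4 = 3, so the flip contributes +1; sign now -1
(711371/218461): 711371 mod 218461 = 55988, so (711371/218461) = (55988/218461)
factor out 2^2: 55988 = 2^2·13997; with 218461 mod 8 = 5, (2/218461) = -1; sign now -1; continue with (13997/218461)
flip (13997/218461) -> (218461/13997): both odd, 13997 mod 4 = 1, 218461 mod 4 = 1, so the flip contributes +1; sign now -1
(218461/13997): 218461 mod 13997 = 8506, so (218461/13997) = (8506/13997)
factor out 2^1: 8506 = 2^1·4253; with 13997 mod 8 = 5, (2/13997) = -1; sign now +1; continue with (4253/13997)
flip (4253/13997) -> (13997/4253): both odd, 4253 mod 4 = 1, 13997 mod 4 = 1, so the flip contributes +1; sign now +1
(13997/4253): 13997 mod 4253 = 1238, so (13997/4253) = (1238/4253)
factor out 2^1: 1238 = 2^1·619; with 4253 mod 8 = 5, (2/4253) = -1; sign now -1; continue with (619/4253)
flip (619/4253) -> (4253/619): both odd, 619 mod 4 = 3, 4253 mod 4 = 1, so the flip contributes +1; sign now -1
(4253/619): 4253 mod 619 = 539, so (4253/619) = (539/619)
flip (539/619) -> (619/539): both odd, 539 mod 4 = 3, 619 mod 4 = 3, so the flip contributes -1; sign now +1
(619/539): 619 mod 539 = 80, so (619/539) = (80/539)
factor out 2^4: 80 = 2^4·5; with 539 mod 8 = 3, (2/539) = -1; sign now +1; continue with (5/539)
flip (5/539) -> (539/5): both odd, 5 mod 4 = 1, 539 mod 4 = 3, so the flip contributes +1; sign now +1
(539/5): 539 mod 5 = 4, so (539/5) = (4/5)
factor out 2^2: 4 = 2^2·1; with 5 mod 8 = 5, (2/5) = -1; sign now +1; continue with (1/5)
reached (1/5) = 1, so the symbol is +1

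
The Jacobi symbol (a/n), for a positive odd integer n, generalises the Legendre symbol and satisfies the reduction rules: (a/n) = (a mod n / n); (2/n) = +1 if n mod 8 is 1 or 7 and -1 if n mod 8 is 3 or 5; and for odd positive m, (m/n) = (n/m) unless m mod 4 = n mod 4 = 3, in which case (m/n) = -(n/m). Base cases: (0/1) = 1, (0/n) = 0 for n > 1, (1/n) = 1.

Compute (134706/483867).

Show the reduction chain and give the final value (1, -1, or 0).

0

134706 = 2^1·67353; (2/483867) = -1 since 483867 mod 8 = 3, so (134706/483867) = (-1)^1·(67353/483867); sign now -1
reciprocity: (67353/483867) = +1·(483867/67353) since 67353 mod 4 = 1, 483867 mod 4 = 3; sign now -1
(483867/67353) = (12396/67353)   [reduce mod 67353]
12396 = 2^2·3099; (2/67353) = +1 since 67353 mod 8 = 1, so (12396/67353) = (+1)^2·(3099/67353); sign now -1
reciprocity: (3099/67353) = +1·(67353/3099) since 3099 mod 4 = 3, 67353 mod 4 = 1; sign now -1
(67353/3099) = (2274/3099)   [reduce mod 3099]
2274 = 2^1·1137; (2/3099) = -1 since 3099 mod 8 = 3, so (2274/3099) = (-1)^1·(1137/3099); sign now +1
reciprocity: (1137/3099) = +1·(3099/1137) since 1137 mod 4 = 1, 3099 mod 4 = 3; sign now +1
(3099/1137) = (825/1137)   [reduce mod 1137]
reciprocity: (825/1137) = +1·(1137/825) since 825 mod 4 = 1, 1137 mod 4 = 1; sign now +1
(1137/825) = (312/825)   [reduce mod 825]
312 = 2^3·39; (2/825) = +1 since 825 mod 8 = 1, so (312/825) = (+1)^3·(39/825); sign now +1
reciprocity: (39/825) = +1·(825/39) since 39 mod 4 = 3, 825 mod 4 = 1; sign now +1
(825/39) = (6/39)   [reduce mod 39]
6 = 2^1·3; (2/39) = +1 since 39 mod 8 = 7, so (6/39) = (+1)^1·(3/39); sign now +1
reciprocity: (3/39) = -1·(39/3) since 3 mod 4 = 3, 39 mod 4 = 3; sign now -1
(39/3) = (0/3)   [reduce mod 3]
(0/3) = 0   [gcd(a, n) > 1]; final value = 0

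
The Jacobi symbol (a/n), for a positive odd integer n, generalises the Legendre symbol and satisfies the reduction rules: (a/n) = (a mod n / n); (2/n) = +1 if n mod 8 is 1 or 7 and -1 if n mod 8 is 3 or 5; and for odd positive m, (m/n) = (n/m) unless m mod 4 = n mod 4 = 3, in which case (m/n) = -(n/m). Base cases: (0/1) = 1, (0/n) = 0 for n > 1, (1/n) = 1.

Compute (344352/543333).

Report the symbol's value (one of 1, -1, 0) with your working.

factor out 2^5: 344352 = 2^5·10761; with 543333 mod 8 = 5, (2/543333) = -1; sign now -1; continue with (10761/543333)
flip (10761/543333) -> (543333/10761): both odd, 10761 mod 4 = 1, 543333 mod 4 = 1, so the flip contributes +1; sign now -1
(543333/10761): 543333 mod 10761 = 5283, so (543333/10761) = (5283/10761)
flip (5283/10761) -> (10761/5283): both odd, 5283 mod 4 = 3, 10761 mod 4 = 1, so the flip contributes +1; sign now -1
(10761/5283): 10761 mod 5283 = 195, so (10761/5283) = (195/5283)
flip (195/5283) -> (5283/195): both odd, 195 mod 4 = 3, 5283 mod 4 = 3, so the flip contributes -1; sign now +1
(5283/195): 5283 mod 195 = 18, so (5283/195) = (18/195)
factor out 2^1: 18 = 2^1·9; with 195 mod 8 = 3, (2/195) = -1; sign now -1; continue with (9/195)
flip (9/195) -> (195/9): both odd, 9 mod 4 = 1, 195 mod 4 = 3, so the flip contributes +1; sign now -1
(195/9): 195 mod 9 = 6, so (195/9) = (6/9)
factor out 2^1: 6 = 2^1·3; with 9 mod 8 = 1, (2/9) = +1; sign now -1; continue with (3/9)
flip (3/9) -> (9/3): both odd, 3 mod 4 = 3, 9 mod 4 = 1, so the flip contributes +1; sign now -1
(9/3): 9 mod 3 = 0, so (9/3) = (0/3)
reached (0/3); gcd(a, n) > 1, so (0/3) = 0 and the symbol is 0

0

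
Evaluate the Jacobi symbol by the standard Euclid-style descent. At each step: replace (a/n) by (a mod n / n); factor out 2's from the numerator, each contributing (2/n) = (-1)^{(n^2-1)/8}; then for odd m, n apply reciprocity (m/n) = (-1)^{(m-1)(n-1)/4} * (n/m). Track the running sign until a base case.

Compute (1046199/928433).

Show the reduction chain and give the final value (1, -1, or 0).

0

(1046199/928433) = (117766/928433)   [reduce mod 928433]
117766 = 2^1·58883; (2/928433) = +1 since 928433 mod 8 = 1, so (117766/928433) = (+1)^1·(58883/928433); sign now +1
reciprocity: (58883/928433) = +1·(928433/58883) since 58883 mod 4 = 3, 928433 mod 4 = 1; sign now +1
(928433/58883) = (45188/58883)   [reduce mod 58883]
45188 = 2^2·11297; (2/58883) = -1 since 58883 mod 8 = 3, so (45188/58883) = (-1)^2·(11297/58883); sign now +1
reciprocity: (11297/58883) = +1·(58883/11297) since 11297 mod 4 = 1, 58883 mod 4 = 3; sign now +1
(58883/11297) = (2398/11297)   [reduce mod 11297]
2398 = 2^1·1199; (2/11297) = +1 since 11297 mod 8 = 1, so (2398/11297) = (+1)^1·(1199/11297); sign now +1
reciprocity: (1199/11297) = +1·(11297/1199) since 1199 mod 4 = 3, 11297 mod 4 = 1; sign now +1
(11297/1199) = (506/1199)   [reduce mod 1199]
506 = 2^1·253; (2/1199) = +1 since 1199 mod 8 = 7, so (506/1199) = (+1)^1·(253/1199); sign now +1
reciprocity: (253/1199) = +1·(1199/253) since 253 mod 4 = 1, 1199 mod 4 = 3; sign now +1
(1199/253) = (187/253)   [reduce mod 253]
reciprocity: (187/253) = +1·(253/187) since 187 mod 4 = 3, 253 mod 4 = 1; sign now +1
(253/187) = (66/187)   [reduce mod 187]
66 = 2^1·33; (2/187) = -1 since 187 mod 8 = 3, so (66/187) = (-1)^1·(33/187); sign now -1
reciprocity: (33/187) = +1·(187/33) since 33 mod 4 = 1, 187 mod 4 = 3; sign now -1
(187/33) = (22/33)   [reduce mod 33]
22 = 2^1·11; (2/33) = +1 since 33 mod 8 = 1, so (22/33) = (+1)^1·(11/33); sign now -1
reciprocity: (11/33) = +1·(33/11) since 11 mod 4 = 3, 33 mod 4 = 1; sign now -1
(33/11) = (0/11)   [reduce mod 11]
(0/11) = 0   [gcd(a, n) > 1]; final value = 0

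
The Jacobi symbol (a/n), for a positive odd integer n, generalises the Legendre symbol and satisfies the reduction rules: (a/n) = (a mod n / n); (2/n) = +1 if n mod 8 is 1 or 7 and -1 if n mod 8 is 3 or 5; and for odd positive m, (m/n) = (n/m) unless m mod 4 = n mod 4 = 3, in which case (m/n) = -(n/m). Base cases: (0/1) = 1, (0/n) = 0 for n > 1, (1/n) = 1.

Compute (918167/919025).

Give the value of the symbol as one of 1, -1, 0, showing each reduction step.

1

reciprocity: (918167/919025) = +1·(919025/918167) since 918167 mod 4 = 3, 919025 mod 4 = 1; sign now +1
(919025/918167) = (858/918167)   [reduce mod 918167]
858 = 2^1·429; (2/918167) = +1 since 918167 mod 8 = 7, so (858/918167) = (+1)^1·(429/918167); sign now +1
reciprocity: (429/918167) = +1·(918167/429) since 429 mod 4 = 1, 918167 mod 4 = 3; sign now +1
(918167/429) = (107/429)   [reduce mod 429]
reciprocity: (107/429) = +1·(429/107) since 107 mod 4 = 3, 429 mod 4 = 1; sign now +1
(429/107) = (1/107)   [reduce mod 107]
(1/107) = 1; final value = sign = +1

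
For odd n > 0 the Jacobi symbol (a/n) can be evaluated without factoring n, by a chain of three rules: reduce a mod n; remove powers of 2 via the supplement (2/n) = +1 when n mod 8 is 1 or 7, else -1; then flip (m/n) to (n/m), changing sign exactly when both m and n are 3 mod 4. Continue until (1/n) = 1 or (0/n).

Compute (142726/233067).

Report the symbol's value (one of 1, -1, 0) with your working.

1

factor out 2^1: 142726 = 2^1·71363; with 233067 mod 8 = 3, (2/233067) = -1; sign now -1; continue with (71363/233067)
flip (71363/233067) -> (233067/71363): both odd, 71363 mod 4 = 3, 233067 mod 4 = 3, so the flip contributes -1; sign now +1
(233067/71363): 233067 mod 71363 = 18978, so (233067/71363) = (18978/71363)
factor out 2^1: 18978 = 2^1·9489; with 71363 mod 8 = 3, (2/71363) = -1; sign now -1; continue with (9489/71363)
flip (9489/71363) -> (71363/9489): both odd, 9489 mod 4 = 1, 71363 mod 4 = 3, so the flip contributes +1; sign now -1
(71363/9489): 71363 mod 9489 = 4940, so (71363/9489) = (4940/9489)
factor out 2^2: 4940 = 2^2·1235; with 9489 mod 8 = 1, (2/9489) = +1; sign now -1; continue with (1235/9489)
flip (1235/9489) -> (9489/1235): both odd, 1235 mod 4 = 3, 9489 mod 4 = 1, so the flip contributes +1; sign now -1
(9489/1235): 9489 mod 1235 = 844, so (9489/1235) = (844/1235)
factor out 2^2: 844 = 2^2·211; with 1235 mod 8 = 3, (2/1235) = -1; sign now -1; continue with (211/1235)
flip (211/1235) -> (1235/211): both odd, 211 mod 4 = 3, 1235 mod 4 = 3, so the flip contributes -1; sign now +1
(1235/211): 1235 mod 211 = 180, so (1235/211) = (180/211)
factor out 2^2: 180 = 2^2·45; with 211 mod 8 = 3, (2/211) = -1; sign now +1; continue with (45/211)
flip (45/211) -> (211/45): both odd, 45 mod 4 = 1, 211 mod 4 = 3, so the flip contributes +1; sign now +1
(211/45): 211 mod 45 = 31, so (211/45) = (31/45)
flip (31/45) -> (45/31): both odd, 31 mod 4 = 3, 45 mod 4 = 1, so the flip contributes +1; sign now +1
(45/31): 45 mod 31 = 14, so (45/31) = (14/31)
factor out 2^1: 14 = 2^1·7; with 31 mod 8 = 7, (2/31) = +1; sign now +1; continue with (7/31)
flip (7/31) -> (31/7): both odd, 7 mod 4 = 3, 31 mod 4 = 3, so the flip contributes -1; sign now -1
(31/7): 31 mod 7 = 3, so (31/7) = (3/7)
flip (3/7) -> (7/3): both odd, 3 mod 4 = 3, 7 mod 4 = 3, so the flip contributes -1; sign now +1
(7/3): 7 mod 3 = 1, so (7/3) = (1/3)
reached (1/3) = 1, so the symbol is +1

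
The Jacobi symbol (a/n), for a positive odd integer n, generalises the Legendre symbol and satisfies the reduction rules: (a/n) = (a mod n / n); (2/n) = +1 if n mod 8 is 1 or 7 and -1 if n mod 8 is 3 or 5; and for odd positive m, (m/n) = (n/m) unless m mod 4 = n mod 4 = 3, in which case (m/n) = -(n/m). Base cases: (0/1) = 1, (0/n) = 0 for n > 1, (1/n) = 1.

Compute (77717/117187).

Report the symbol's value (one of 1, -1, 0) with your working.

reciprocity: (77717/117187) = +1·(117187/77717) since 77717 mod 4 = 1, 117187 mod 4 = 3; sign now +1
(117187/77717) = (39470/77717)   [reduce mod 77717]
39470 = 2^1·19735; (2/77717) = -1 since 77717 mod 8 = 5, so (39470/77717) = (-1)^1·(19735/77717); sign now -1
reciprocity: (19735/77717) = +1·(77717/19735) since 19735 mod 4 = 3, 77717 mod 4 = 1; sign now -1
(77717/19735) = (18512/19735)   [reduce mod 19735]
18512 = 2^4·1157; (2/19735) = +1 since 19735 mod 8 = 7, so (18512/19735) = (+1)^4·(1157/19735); sign now -1
reciprocity: (1157/19735) = +1·(19735/1157) since 1157 mod 4 = 1, 19735 mod 4 = 3; sign now -1
(19735/1157) = (66/1157)   [reduce mod 1157]
66 = 2^1·33; (2/1157) = -1 since 1157 mod 8 = 5, so (66/1157) = (-1)^1·(33/1157); sign now +1
reciprocity: (33/1157) = +1·(1157/33) since 33 mod 4 = 1, 1157 mod 4 = 1; sign now +1
(1157/33) = (2/33)   [reduce mod 33]
2 = 2^1·1; (2/33) = +1 since 33 mod 8 = 1, so (2/33) = (+1)^1·(1/33); sign now +1
(1/33) = 1; final value = sign = +1

1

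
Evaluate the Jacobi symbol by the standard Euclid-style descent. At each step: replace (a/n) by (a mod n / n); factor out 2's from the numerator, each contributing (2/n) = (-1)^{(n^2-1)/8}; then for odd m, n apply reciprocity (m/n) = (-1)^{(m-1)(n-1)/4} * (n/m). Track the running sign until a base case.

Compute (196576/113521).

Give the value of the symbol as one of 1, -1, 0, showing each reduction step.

1

(196576/113521) = (83055/113521)   [reduce mod 113521]
reciprocity: (83055/113521) = +1·(113521/83055) since 83055 mod 4 = 3, 113521 mod 4 = 1; sign now +1
(113521/83055) = (30466/83055)   [reduce mod 83055]
30466 = 2^1·15233; (2/83055) = +1 since 83055 mod 8 = 7, so (30466/83055) = (+1)^1·(15233/83055); sign now +1
reciprocity: (15233/83055) = +1·(83055/15233) since 15233 mod 4 = 1, 83055 mod 4 = 3; sign now +1
(83055/15233) = (6890/15233)   [reduce mod 15233]
6890 = 2^1·3445; (2/15233) = +1 since 15233 mod 8 = 1, so (6890/15233) = (+1)^1·(3445/15233); sign now +1
reciprocity: (3445/15233) = +1·(15233/3445) since 3445 mod 4 = 1, 15233 mod 4 = 1; sign now +1
(15233/3445) = (1453/3445)   [reduce mod 3445]
reciprocity: (1453/3445) = +1·(3445/1453) since 1453 mod 4 = 1, 3445 mod 4 = 1; sign now +1
(3445/1453) = (539/1453)   [reduce mod 1453]
reciprocity: (539/1453) = +1·(1453/539) since 539 mod 4 = 3, 1453 mod 4 = 1; sign now +1
(1453/539) = (375/539)   [reduce mod 539]
reciprocity: (375/539) = -1·(539/375) since 375 mod 4 = 3, 539 mod 4 = 3; sign now -1
(539/375) = (164/375)   [reduce mod 375]
164 = 2^2·41; (2/375) = +1 since 375 mod 8 = 7, so (164/375) = (+1)^2·(41/375); sign now -1
reciprocity: (41/375) = +1·(375/41) since 41 mod 4 = 1, 375 mod 4 = 3; sign now -1
(375/41) = (6/41)   [reduce mod 41]
6 = 2^1·3; (2/41) = +1 since 41 mod 8 = 1, so (6/41) = (+1)^1·(3/41); sign now -1
reciprocity: (3/41) = +1·(41/3) since 3 mod 4 = 3, 41 mod 4 = 1; sign now -1
(41/3) = (2/3)   [reduce mod 3]
2 = 2^1·1; (2/3) = -1 since 3 mod 8 = 3, so (2/3) = (-1)^1·(1/3); sign now +1
(1/3) = 1; final value = sign = +1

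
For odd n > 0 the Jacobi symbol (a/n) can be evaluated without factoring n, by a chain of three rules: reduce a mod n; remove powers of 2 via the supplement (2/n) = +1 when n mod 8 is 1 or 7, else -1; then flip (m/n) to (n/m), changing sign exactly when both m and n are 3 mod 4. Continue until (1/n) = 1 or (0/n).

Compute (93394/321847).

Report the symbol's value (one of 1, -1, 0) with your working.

1

factor out 2^1: 93394 = 2^1·46697; with 321847 mod 8 = 7, (2/321847) = +1; sign now +1; continue with (46697/321847)
flip (46697/321847) -> (321847/46697): both odd, 46697 mod 4 = 1, 321847 mod 4 = 3, so the flip contributes +1; sign now +1
(321847/46697): 321847 mod 46697 = 41665, so (321847/46697) = (41665/46697)
flip (41665/46697) -> (46697/41665): both odd, 41665 mod 4 = 1, 46697 mod 4 = 1, so the flip contributes +1; sign now +1
(46697/41665): 46697 mod 41665 = 5032, so (46697/41665) = (5032/41665)
factor out 2^3: 5032 = 2^3·629; with 41665 mod 8 = 1, (2/41665) = +1; sign now +1; continue with (629/41665)
flip (629/41665) -> (41665/629): both odd, 629 mod 4 = 1, 41665 mod 4 = 1, so the flip contributes +1; sign now +1
(41665/629): 41665 mod 629 = 151, so (41665/629) = (151/629)
flip (151/629) -> (629/151): both odd, 151 mod 4 = 3, 629 mod 4 = 1, so the flip contributes +1; sign now +1
(629/151): 629 mod 151 = 25, so (629/151) = (25/151)
flip (25/151) -> (151/25): both odd, 25 mod 4 = 1, 151 mod 4 = 3, so the flip contributes +1; sign now +1
(151/25): 151 mod 25 = 1, so (151/25) = (1/25)
reached (1/25) = 1, so the symbol is +1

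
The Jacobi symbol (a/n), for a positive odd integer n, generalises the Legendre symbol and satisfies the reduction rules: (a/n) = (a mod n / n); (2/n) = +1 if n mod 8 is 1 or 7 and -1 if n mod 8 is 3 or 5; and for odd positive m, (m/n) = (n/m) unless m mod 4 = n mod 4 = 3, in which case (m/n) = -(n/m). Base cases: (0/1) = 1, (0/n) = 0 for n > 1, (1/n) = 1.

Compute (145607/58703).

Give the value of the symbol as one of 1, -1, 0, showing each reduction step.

(145607/58703): 145607 mod 58703 = 28201, so (145607/58703) = (28201/58703)
flip (28201/58703) -> (58703/28201): both odd, 28201 mod 4 = 1, 58703 mod 4 = 3, so the flip contributes +1; sign now +1
(58703/28201): 58703 mod 28201 = 2301, so (58703/28201) = (2301/28201)
flip (2301/28201) -> (28201/2301): both odd, 2301 mod 4 = 1, 28201 mod 4 = 1, so the flip contributes +1; sign now +1
(28201/2301): 28201 mod 2301 = 589, so (28201/2301) = (589/2301)
flip (589/2301) -> (2301/589): both odd, 589 mod 4 = 1, 2301 mod 4 = 1, so the flip contributes +1; sign now +1
(2301/589): 2301 mod 589 = 534, so (2301/589) = (534/589)
factor out 2^1: 534 = 2^1·267; with 589 mod 8 = 5, (2/589) = -1; sign now -1; continue with (267/589)
flip (267/589) -> (589/267): both odd, 267 mod 4 = 3, 589 mod 4 = 1, so the flip contributes +1; sign now -1
(589/267): 589 mod 267 = 55, so (589/267) = (55/267)
flip (55/267) -> (267/55): both odd, 55 mod 4 = 3, 267 mod 4 = 3, so the flip contributes -1; sign now +1
(267/55): 267 mod 55 = 47, so (267/55) = (47/55)
flip (47/55) -> (55/47): both odd, 47 mod 4 = 3, 55 mod 4 = 3, so the flip contributes -1; sign now -1
(55/47): 55 mod 47 = 8, so (55/47) = (8/47)
factor out 2^3: 8 = 2^3·1; with 47 mod 8 = 7, (2/47) = +1; sign now -1; continue with (1/47)
reached (1/47) = 1, so the symbol is -1

-1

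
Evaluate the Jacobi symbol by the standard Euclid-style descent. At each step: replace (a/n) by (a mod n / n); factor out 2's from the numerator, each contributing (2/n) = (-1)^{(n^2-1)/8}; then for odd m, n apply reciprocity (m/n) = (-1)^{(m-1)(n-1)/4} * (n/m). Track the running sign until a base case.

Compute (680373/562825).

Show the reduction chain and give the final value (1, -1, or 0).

(680373/562825): 680373 mod 562825 = 117548, so (680373/562825) = (117548/562825)
factor out 2^2: 117548 = 2^2·29387; with 562825 mod 8 = 1, (2/562825) = +1; sign now +1; continue with (29387/562825)
flip (29387/562825) -> (562825/29387): both odd, 29387 mod 4 = 3, 562825 mod 4 = 1, so the flip contributes +1; sign now +1
(562825/29387): 562825 mod 29387 = 4472, so (562825/29387) = (4472/29387)
factor out 2^3: 4472 = 2^3·559; with 29387 mod 8 = 3, (2/29387) = -1; sign now -1; continue with (559/29387)
flip (559/29387) -> (29387/559): both odd, 559 mod 4 = 3, 29387 mod 4 = 3, so the flip contributes -1; sign now +1
(29387/559): 29387 mod 559 = 319, so (29387/559) = (319/559)
flip (319/559) -> (559/319): both odd, 319 mod 4 = 3, 559 mod 4 = 3, so the flip contributes -1; sign now -1
(559/319): 559 mod 319 = 240, so (559/319) = (240/319)
factor out 2^4: 240 = 2^4·15; with 319 mod 8 = 7, (2/319) = +1; sign now -1; continue with (15/319)
flip (15/319) -> (319/15): both odd, 15 mod 4 = 3, 319 mod 4 = 3, so the flip contributes -1; sign now +1
(319/15): 319 mod 15 = 4, so (319/15) = (4/15)
factor out 2^2: 4 = 2^2·1; with 15 mod 8 = 7, (2/15) = +1; sign now +1; continue with (1/15)
reached (1/15) = 1, so the symbol is +1

1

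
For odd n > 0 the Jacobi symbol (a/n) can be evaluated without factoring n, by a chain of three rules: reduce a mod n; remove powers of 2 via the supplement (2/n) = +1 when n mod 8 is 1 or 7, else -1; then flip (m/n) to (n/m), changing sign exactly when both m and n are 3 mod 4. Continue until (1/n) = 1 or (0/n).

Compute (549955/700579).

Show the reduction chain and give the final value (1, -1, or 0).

1

reciprocity: (549955/700579) = -1·(700579/549955) since 549955 mod 4 = 3, 700579 mod 4 = 3; sign now -1
(700579/549955) = (150624/549955)   [reduce mod 549955]
150624 = 2^5·4707; (2/549955) = -1 since 549955 mod 8 = 3, so (150624/549955) = (-1)^5·(4707/549955); sign now +1
reciprocity: (4707/549955) = -1·(549955/4707) since 4707 mod 4 = 3, 549955 mod 4 = 3; sign now -1
(549955/4707) = (3943/4707)   [reduce mod 4707]
reciprocity: (3943/4707) = -1·(4707/3943) since 3943 mod 4 = 3, 4707 mod 4 = 3; sign now +1
(4707/3943) = (764/3943)   [reduce mod 3943]
764 = 2^2·191; (2/3943) = +1 since 3943 mod 8 = 7, so (764/3943) = (+1)^2·(191/3943); sign now +1
reciprocity: (191/3943) = -1·(3943/191) since 191 mod 4 = 3, 3943 mod 4 = 3; sign now -1
(3943/191) = (123/191)   [reduce mod 191]
reciprocity: (123/191) = -1·(191/123) since 123 mod 4 = 3, 191 mod 4 = 3; sign now +1
(191/123) = (68/123)   [reduce mod 123]
68 = 2^2·17; (2/123) = -1 since 123 mod 8 = 3, so (68/123) = (-1)^2·(17/123); sign now +1
reciprocity: (17/123) = +1·(123/17) since 17 mod 4 = 1, 123 mod 4 = 3; sign now +1
(123/17) = (4/17)   [reduce mod 17]
4 = 2^2·1; (2/17) = +1 since 17 mod 8 = 1, so (4/17) = (+1)^2·(1/17); sign now +1
(1/17) = 1; final value = sign = +1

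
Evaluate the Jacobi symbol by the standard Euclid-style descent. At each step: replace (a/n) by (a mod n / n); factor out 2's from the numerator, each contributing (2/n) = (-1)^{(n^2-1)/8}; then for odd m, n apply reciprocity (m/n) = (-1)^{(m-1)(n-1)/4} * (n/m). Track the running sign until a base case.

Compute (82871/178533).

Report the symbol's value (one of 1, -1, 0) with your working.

reciprocity: (82871/178533) = +1·(178533/82871) since 82871 mod 4 = 3, 178533 mod 4 = 1; sign now +1
(178533/82871) = (12791/82871)   [reduce mod 82871]
reciprocity: (12791/82871) = -1·(82871/12791) since 12791 mod 4 = 3, 82871 mod 4 = 3; sign now -1
(82871/12791) = (6125/12791)   [reduce mod 12791]
reciprocity: (6125/12791) = +1·(12791/6125) since 6125 mod 4 = 1, 12791 mod 4 = 3; sign now -1
(12791/6125) = (541/6125)   [reduce mod 6125]
reciprocity: (541/6125) = +1·(6125/541) since 541 mod 4 = 1, 6125 mod 4 = 1; sign now -1
(6125/541) = (174/541)   [reduce mod 541]
174 = 2^1·87; (2/541) = -1 since 541 mod 8 = 5, so (174/541) = (-1)^1·(87/541); sign now +1
reciprocity: (87/541) = +1·(541/87) since 87 mod 4 = 3, 541 mod 4 = 1; sign now +1
(541/87) = (19/87)   [reduce mod 87]
reciprocity: (19/87) = -1·(87/19) since 19 mod 4 = 3, 87 mod 4 = 3; sign now -1
(87/19) = (11/19)   [reduce mod 19]
reciprocity: (11/19) = -1·(19/11) since 11 mod 4 = 3, 19 mod 4 = 3; sign now +1
(19/11) = (8/11)   [reduce mod 11]
8 = 2^3·1; (2/11) = -1 since 11 mod 8 = 3, so (8/11) = (-1)^3·(1/11); sign now -1
(1/11) = 1; final value = sign = -1

-1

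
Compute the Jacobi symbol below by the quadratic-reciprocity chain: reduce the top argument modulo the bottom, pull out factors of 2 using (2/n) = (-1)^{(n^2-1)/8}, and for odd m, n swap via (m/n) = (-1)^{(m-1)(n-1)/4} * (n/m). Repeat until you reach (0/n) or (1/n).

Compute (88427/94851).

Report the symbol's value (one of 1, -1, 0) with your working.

-1

flip (88427/94851) -> (94851/88427): both odd, 88427 mod 4 = 3, 94851 mod 4 = 3, so the flip contributes -1; sign now -1
(94851/88427): 94851 mod 88427 = 6424, so (94851/88427) = (6424/88427)
factor out 2^3: 6424 = 2^3·803; with 88427 mod 8 = 3, (2/88427) = -1; sign now +1; continue with (803/88427)
flip (803/88427) -> (88427/803): both odd, 803 mod 4 = 3, 88427 mod 4 = 3, so the flip contributes -1; sign now -1
(88427/803): 88427 mod 803 = 97, so (88427/803) = (97/803)
flip (97/803) -> (803/97): both odd, 97 mod 4 = 1, 803 mod 4 = 3, so the flip contributes +1; sign now -1
(803/97): 803 mod 97 = 27, so (803/97) = (27/97)
flip (27/97) -> (97/27): both odd, 27 mod 4 = 3, 97 mod 4 = 1, so the flip contributes +1; sign now -1
(97/27): 97 mod 27 = 16, so (97/27) = (16/27)
factor out 2^4: 16 = 2^4·1; with 27 mod 8 = 3, (2/27) = -1; sign now -1; continue with (1/27)
reached (1/27) = 1, so the symbol is -1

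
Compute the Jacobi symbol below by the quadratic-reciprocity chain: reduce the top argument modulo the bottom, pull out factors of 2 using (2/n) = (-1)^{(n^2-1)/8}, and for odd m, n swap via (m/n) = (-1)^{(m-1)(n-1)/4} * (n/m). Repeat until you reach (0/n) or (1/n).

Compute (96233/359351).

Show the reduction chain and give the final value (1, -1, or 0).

-1

reciprocity: (96233/359351) = +1·(359351/96233) since 96233 mod 4 = 1, 359351 mod 4 = 3; sign now +1
(359351/96233) = (70652/96233)   [reduce mod 96233]
70652 = 2^2·17663; (2/96233) = +1 since 96233 mod 8 = 1, so (70652/96233) = (+1)^2·(17663/96233); sign now +1
reciprocity: (17663/96233) = +1·(96233/17663) since 17663 mod 4 = 3, 96233 mod 4 = 1; sign now +1
(96233/17663) = (7918/17663)   [reduce mod 17663]
7918 = 2^1·3959; (2/17663) = +1 since 17663 mod 8 = 7, so (7918/17663) = (+1)^1·(3959/17663); sign now +1
reciprocity: (3959/17663) = -1·(17663/3959) since 3959 mod 4 = 3, 17663 mod 4 = 3; sign now -1
(17663/3959) = (1827/3959)   [reduce mod 3959]
reciprocity: (1827/3959) = -1·(3959/1827) since 1827 mod 4 = 3, 3959 mod 4 = 3; sign now +1
(3959/1827) = (305/1827)   [reduce mod 1827]
reciprocity: (305/1827) = +1·(1827/305) since 305 mod 4 = 1, 1827 mod 4 = 3; sign now +1
(1827/305) = (302/305)   [reduce mod 305]
302 = 2^1·151; (2/305) = +1 since 305 mod 8 = 1, so (302/305) = (+1)^1·(151/305); sign now +1
reciprocity: (151/305) = +1·(305/151) since 151 mod 4 = 3, 305 mod 4 = 1; sign now +1
(305/151) = (3/151)   [reduce mod 151]
reciprocity: (3/151) = -1·(151/3) since 3 mod 4 = 3, 151 mod 4 = 3; sign now -1
(151/3) = (1/3)   [reduce mod 3]
(1/3) = 1; final value = sign = -1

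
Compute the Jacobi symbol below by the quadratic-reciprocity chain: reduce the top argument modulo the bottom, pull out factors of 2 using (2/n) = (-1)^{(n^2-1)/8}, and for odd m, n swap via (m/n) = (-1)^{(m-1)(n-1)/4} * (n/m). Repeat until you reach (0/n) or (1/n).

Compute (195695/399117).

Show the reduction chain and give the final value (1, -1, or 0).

flip (195695/399117) -> (399117/195695): both odd, 195695 mod 4 = 3, 399117 mod 4 = 1, so the flip contributes +1; sign now +1
(399117/195695): 399117 mod 195695 = 7727, so (399117/195695) = (7727/195695)
flip (7727/195695) -> (195695/7727): both odd, 7727 mod 4 = 3, 195695 mod 4 = 3, so the flip contributes -1; sign now -1
(195695/7727): 195695 mod 7727 = 2520, so (195695/7727) = (2520/7727)
factor out 2^3: 2520 = 2^3·315; with 7727 mod 8 = 7, (2/7727) = +1; sign now -1; continue with (315/7727)
flip (315/7727) -> (7727/315): both odd, 315 mod 4 = 3, 7727 mod 4 = 3, so the flip contributes -1; sign now +1
(7727/315): 7727 mod 315 = 167, so (7727/315) = (167/315)
flip (167/315) -> (315/167): both odd, 167 mod 4 = 3, 315 mod 4 = 3, so the flip contributes -1; sign now -1
(315/167): 315 mod 167 = 148, so (315/167) = (148/167)
factor out 2^2: 148 = 2^2·37; with 167 mod 8 = 7, (2/167) = +1; sign now -1; continue with (37/167)
flip (37/167) -> (167/37): both odd, 37 mod 4 = 1, 167 mod 4 = 3, so the flip contributes +1; sign now -1
(167/37): 167 mod 37 = 19, so (167/37) = (19/37)
flip (19/37) -> (37/19): both odd, 19 mod 4 = 3, 37 mod 4 = 1, so the flip contributes +1; sign now -1
(37/19): 37 mod 19 = 18, so (37/19) = (18/19)
factor out 2^1: 18 = 2^1·9; with 19 mod 8 = 3, (2/19) = -1; sign now +1; continue with (9/19)
flip (9/19) -> (19/9): both odd, 9 mod 4 = 1, 19 mod 4 = 3, so the flip contributes +1; sign now +1
(19/9): 19 mod 9 = 1, so (19/9) = (1/9)
reached (1/9) = 1, so the symbol is +1

1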